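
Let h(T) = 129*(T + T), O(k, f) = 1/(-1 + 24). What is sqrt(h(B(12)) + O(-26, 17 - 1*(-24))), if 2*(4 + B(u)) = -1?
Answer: 13*I*sqrt(3634)/23 ≈ 34.073*I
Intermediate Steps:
B(u) = -9/2 (B(u) = -4 + (1/2)*(-1) = -4 - 1/2 = -9/2)
O(k, f) = 1/23
h(T) = 258*T (h(T) = 129*(2*T) = 258*T)
sqrt(h(B(12)) + O(-26, 17 - 1*(-24))) = sqrt(258*(-9/2) + 1/23) = sqrt(-1161 + 1/23) = sqrt(-26702/23) = 13*I*sqrt(3634)/23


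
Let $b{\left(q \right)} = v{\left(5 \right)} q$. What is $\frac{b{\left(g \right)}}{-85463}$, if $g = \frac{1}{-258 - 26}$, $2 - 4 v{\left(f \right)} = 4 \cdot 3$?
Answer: $- \frac{5}{48542984} \approx -1.03 \cdot 10^{-7}$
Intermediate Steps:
$v{\left(f \right)} = - \frac{5}{2}$ ($v{\left(f \right)} = \frac{1}{2} - \frac{4 \cdot 3}{4} = \frac{1}{2} - 3 = - \frac{5}{2}$)
$g = - \frac{1}{284}$ ($g = \frac{1}{-284} = - \frac{1}{284} \approx -0.0035211$)
$b{\left(q \right)} = - \frac{5 q}{2}$
$\frac{b{\left(g \right)}}{-85463} = \frac{\left(- \frac{5}{2}\right) \left(- \frac{1}{284}\right)}{-85463} = \frac{5}{568} \left(- \frac{1}{85463}\right) = - \frac{5}{48542984}$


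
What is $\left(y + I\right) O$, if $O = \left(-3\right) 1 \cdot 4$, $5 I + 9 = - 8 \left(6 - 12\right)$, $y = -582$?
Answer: $\frac{34452}{5} \approx 6890.4$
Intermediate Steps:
$I = \frac{39}{5}$ ($I = - \frac{9}{5} + \frac{\left(-8\right) \left(6 - 12\right)}{5} = - \frac{9}{5} + \frac{\left(-8\right) \left(-6\right)}{5} = - \frac{9}{5} + \frac{1}{5} \cdot 48 = - \frac{9}{5} + \frac{48}{5} = \frac{39}{5} \approx 7.8$)
$O = -12$ ($O = \left(-3\right) 4 = -12$)
$\left(y + I\right) O = \left(-582 + \frac{39}{5}\right) \left(-12\right) = \left(- \frac{2871}{5}\right) \left(-12\right) = \frac{34452}{5}$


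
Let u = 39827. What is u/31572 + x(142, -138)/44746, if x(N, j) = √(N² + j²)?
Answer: 39827/31572 + √58/1721 ≈ 1.2659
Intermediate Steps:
u/31572 + x(142, -138)/44746 = 39827/31572 + √(142² + (-138)²)/44746 = 39827*(1/31572) + √(20164 + 19044)*(1/44746) = 39827/31572 + √39208*(1/44746) = 39827/31572 + (26*√58)*(1/44746) = 39827/31572 + √58/1721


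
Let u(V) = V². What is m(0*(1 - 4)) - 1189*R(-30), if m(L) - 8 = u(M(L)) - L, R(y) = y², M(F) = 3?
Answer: -1070083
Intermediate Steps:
m(L) = 17 - L (m(L) = 8 + (3² - L) = 8 + (9 - L) = 17 - L)
m(0*(1 - 4)) - 1189*R(-30) = (17 - 0*(1 - 4)) - 1189*(-30)² = (17 - 0*(-3)) - 1189*900 = (17 - 1*0) - 1070100 = (17 + 0) - 1070100 = 17 - 1070100 = -1070083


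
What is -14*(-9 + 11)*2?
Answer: -56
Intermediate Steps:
-14*(-9 + 11)*2 = -14*2*2 = -28*2 = -56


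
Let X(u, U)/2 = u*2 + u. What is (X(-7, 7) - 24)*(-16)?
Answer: 1056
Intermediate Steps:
X(u, U) = 6*u (X(u, U) = 2*(u*2 + u) = 2*(2*u + u) = 2*(3*u) = 6*u)
(X(-7, 7) - 24)*(-16) = (6*(-7) - 24)*(-16) = (-42 - 24)*(-16) = -66*(-16) = 1056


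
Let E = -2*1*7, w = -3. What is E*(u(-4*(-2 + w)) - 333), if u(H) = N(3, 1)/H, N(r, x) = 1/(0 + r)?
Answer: 139853/30 ≈ 4661.8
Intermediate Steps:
N(r, x) = 1/r
E = -14 (E = -2*7 = -14)
u(H) = 1/(3*H)
E*(u(-4*(-2 + w)) - 333) = -14*(1/(3*((-4*(-2 - 3)))) - 333) = -14*(1/(3*((-4*(-5)))) - 333) = -14*((⅓)/20 - 333) = -14*((⅓)*(1/20) - 333) = -14*(1/60 - 333) = -14*(-19979/60) = 139853/30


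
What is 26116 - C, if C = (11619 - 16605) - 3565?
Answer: 34667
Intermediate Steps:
C = -8551 (C = -4986 - 3565 = -8551)
26116 - C = 26116 - 1*(-8551) = 26116 + 8551 = 34667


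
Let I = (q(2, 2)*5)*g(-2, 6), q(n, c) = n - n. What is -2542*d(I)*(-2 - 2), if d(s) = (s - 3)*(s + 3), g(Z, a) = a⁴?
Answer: -91512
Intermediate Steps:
q(n, c) = 0
I = 0 (I = (0*5)*6⁴ = 0*1296 = 0)
d(s) = (-3 + s)*(3 + s)
-2542*d(I)*(-2 - 2) = -2542*(-9 + 0²)*(-2 - 2) = -2542*(-9 + 0)*(-4) = -(-22878)*(-4) = -2542*36 = -91512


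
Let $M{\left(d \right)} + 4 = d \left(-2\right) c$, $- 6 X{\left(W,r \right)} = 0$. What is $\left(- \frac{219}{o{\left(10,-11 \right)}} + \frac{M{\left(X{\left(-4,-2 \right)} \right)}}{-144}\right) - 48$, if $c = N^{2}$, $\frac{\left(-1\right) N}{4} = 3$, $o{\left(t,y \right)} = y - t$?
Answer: $- \frac{9461}{252} \approx -37.544$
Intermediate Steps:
$X{\left(W,r \right)} = 0$ ($X{\left(W,r \right)} = \left(- \frac{1}{6}\right) 0 = 0$)
$N = -12$ ($N = \left(-4\right) 3 = -12$)
$c = 144$ ($c = \left(-12\right)^{2} = 144$)
$M{\left(d \right)} = -4 - 288 d$ ($M{\left(d \right)} = -4 + d \left(-2\right) 144 = -4 + - 2 d 144 = -4 - 288 d$)
$\left(- \frac{219}{o{\left(10,-11 \right)}} + \frac{M{\left(X{\left(-4,-2 \right)} \right)}}{-144}\right) - 48 = \left(- \frac{219}{-11 - 10} + \frac{-4 - 0}{-144}\right) - 48 = \left(- \frac{219}{-11 - 10} + \left(-4 + 0\right) \left(- \frac{1}{144}\right)\right) - 48 = \left(- \frac{219}{-21} - - \frac{1}{36}\right) - 48 = \left(\left(-219\right) \left(- \frac{1}{21}\right) + \frac{1}{36}\right) - 48 = \left(\frac{73}{7} + \frac{1}{36}\right) - 48 = \frac{2635}{252} - 48 = - \frac{9461}{252}$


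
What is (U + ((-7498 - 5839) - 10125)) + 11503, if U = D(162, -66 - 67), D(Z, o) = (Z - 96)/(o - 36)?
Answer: -2021137/169 ≈ -11959.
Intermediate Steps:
D(Z, o) = (-96 + Z)/(-36 + o)
U = -66/169 (U = (-96 + 162)/(-36 + (-66 - 67)) = 66/(-36 - 133) = 66/(-169) = -1/169*66 = -66/169 ≈ -0.39053)
(U + ((-7498 - 5839) - 10125)) + 11503 = (-66/169 + ((-7498 - 5839) - 10125)) + 11503 = (-66/169 + (-13337 - 10125)) + 11503 = (-66/169 - 23462) + 11503 = -3965144/169 + 11503 = -2021137/169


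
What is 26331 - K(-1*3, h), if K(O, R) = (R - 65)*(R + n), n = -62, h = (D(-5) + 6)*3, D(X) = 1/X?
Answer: 605201/25 ≈ 24208.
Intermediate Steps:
h = 87/5 (h = (1/(-5) + 6)*3 = (-1/5 + 6)*3 = (29/5)*3 = 87/5 ≈ 17.400)
K(O, R) = (-65 + R)*(-62 + R) (K(O, R) = (R - 65)*(R - 62) = (-65 + R)*(-62 + R))
26331 - K(-1*3, h) = 26331 - (4030 + (87/5)**2 - 127*87/5) = 26331 - (4030 + 7569/25 - 11049/5) = 26331 - 1*53074/25 = 26331 - 53074/25 = 605201/25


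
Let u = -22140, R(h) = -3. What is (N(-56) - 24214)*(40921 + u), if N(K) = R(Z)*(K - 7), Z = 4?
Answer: -451213525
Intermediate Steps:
N(K) = 21 - 3*K (N(K) = -3*(K - 7) = -3*(-7 + K) = 21 - 3*K)
(N(-56) - 24214)*(40921 + u) = ((21 - 3*(-56)) - 24214)*(40921 - 22140) = ((21 + 168) - 24214)*18781 = (189 - 24214)*18781 = -24025*18781 = -451213525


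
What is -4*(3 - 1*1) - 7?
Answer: -15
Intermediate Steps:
-4*(3 - 1*1) - 7 = -4*(3 - 1) - 7 = -4*2 - 7 = -8 - 7 = -15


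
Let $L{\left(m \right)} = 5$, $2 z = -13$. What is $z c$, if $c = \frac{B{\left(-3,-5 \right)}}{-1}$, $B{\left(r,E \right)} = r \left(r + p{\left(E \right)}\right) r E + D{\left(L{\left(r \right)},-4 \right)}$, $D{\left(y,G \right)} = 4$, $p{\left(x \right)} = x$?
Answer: $2366$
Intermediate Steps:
$z = - \frac{13}{2}$ ($z = \frac{1}{2} \left(-13\right) = - \frac{13}{2} \approx -6.5$)
$B{\left(r,E \right)} = 4 + E r^{2} \left(E + r\right)$ ($B{\left(r,E \right)} = r \left(r + E\right) r E + 4 = r \left(E + r\right) r E + 4 = r^{2} \left(E + r\right) E + 4 = E r^{2} \left(E + r\right) + 4 = 4 + E r^{2} \left(E + r\right)$)
$c = -364$ ($c = \frac{4 - 5 \left(-3\right)^{3} + \left(-5\right)^{2} \left(-3\right)^{2}}{-1} = \left(4 - -135 + 25 \cdot 9\right) \left(-1\right) = \left(4 + 135 + 225\right) \left(-1\right) = 364 \left(-1\right) = -364$)
$z c = \left(- \frac{13}{2}\right) \left(-364\right) = 2366$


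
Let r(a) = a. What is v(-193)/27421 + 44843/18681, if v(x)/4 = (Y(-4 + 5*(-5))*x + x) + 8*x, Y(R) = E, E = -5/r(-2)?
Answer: 1063789985/512251701 ≈ 2.0767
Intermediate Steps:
E = 5/2 (E = -5/(-2) = -5*(-½) = 5/2 ≈ 2.5000)
Y(R) = 5/2
v(x) = 46*x (v(x) = 4*((5*x/2 + x) + 8*x) = 4*(7*x/2 + 8*x) = 4*(23*x/2) = 46*x)
v(-193)/27421 + 44843/18681 = (46*(-193))/27421 + 44843/18681 = -8878*1/27421 + 44843*(1/18681) = -8878/27421 + 44843/18681 = 1063789985/512251701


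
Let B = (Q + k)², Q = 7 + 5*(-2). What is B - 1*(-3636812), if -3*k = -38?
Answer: 32732149/9 ≈ 3.6369e+6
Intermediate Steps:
k = 38/3 (k = -⅓*(-38) = 38/3 ≈ 12.667)
Q = -3 (Q = 7 - 10 = -3)
B = 841/9 (B = (-3 + 38/3)² = (29/3)² = 841/9 ≈ 93.444)
B - 1*(-3636812) = 841/9 - 1*(-3636812) = 841/9 + 3636812 = 32732149/9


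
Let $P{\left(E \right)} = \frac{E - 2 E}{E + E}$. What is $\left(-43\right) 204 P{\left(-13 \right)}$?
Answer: $4386$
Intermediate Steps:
$P{\left(E \right)} = - \frac{1}{2}$ ($P{\left(E \right)} = \frac{\left(-1\right) E}{2 E} = - E \frac{1}{2 E} = - \frac{1}{2}$)
$\left(-43\right) 204 P{\left(-13 \right)} = \left(-43\right) 204 \left(- \frac{1}{2}\right) = \left(-8772\right) \left(- \frac{1}{2}\right) = 4386$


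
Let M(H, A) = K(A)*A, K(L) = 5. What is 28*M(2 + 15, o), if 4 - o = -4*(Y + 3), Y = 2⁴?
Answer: 11200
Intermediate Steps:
Y = 16
o = 80 (o = 4 - (-4)*(16 + 3) = 4 - (-4)*19 = 4 - 1*(-76) = 4 + 76 = 80)
M(H, A) = 5*A
28*M(2 + 15, o) = 28*(5*80) = 28*400 = 11200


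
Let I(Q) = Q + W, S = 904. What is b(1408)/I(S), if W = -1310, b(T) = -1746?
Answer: 873/203 ≈ 4.3005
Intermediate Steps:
I(Q) = -1310 + Q (I(Q) = Q - 1310 = -1310 + Q)
b(1408)/I(S) = -1746/(-1310 + 904) = -1746/(-406) = -1746*(-1/406) = 873/203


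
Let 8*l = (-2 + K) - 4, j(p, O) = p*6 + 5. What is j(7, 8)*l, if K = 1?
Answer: -235/8 ≈ -29.375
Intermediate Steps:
j(p, O) = 5 + 6*p (j(p, O) = 6*p + 5 = 5 + 6*p)
l = -5/8 (l = ((-2 + 1) - 4)/8 = (-1 - 4)/8 = (⅛)*(-5) = -5/8 ≈ -0.62500)
j(7, 8)*l = (5 + 6*7)*(-5/8) = (5 + 42)*(-5/8) = 47*(-5/8) = -235/8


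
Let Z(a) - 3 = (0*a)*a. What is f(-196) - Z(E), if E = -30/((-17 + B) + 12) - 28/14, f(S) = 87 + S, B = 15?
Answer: -112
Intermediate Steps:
E = -5 (E = -30/((-17 + 15) + 12) - 28/14 = -30/(-2 + 12) - 28*1/14 = -30/10 - 2 = -30*⅒ - 2 = -3 - 2 = -5)
Z(a) = 3 (Z(a) = 3 + (0*a)*a = 3 + 0*a = 3 + 0 = 3)
f(-196) - Z(E) = (87 - 196) - 1*3 = -109 - 3 = -112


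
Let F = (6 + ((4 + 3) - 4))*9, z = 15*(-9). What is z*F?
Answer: -10935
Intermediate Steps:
z = -135
F = 81 (F = (6 + (7 - 4))*9 = (6 + 3)*9 = 9*9 = 81)
z*F = -135*81 = -10935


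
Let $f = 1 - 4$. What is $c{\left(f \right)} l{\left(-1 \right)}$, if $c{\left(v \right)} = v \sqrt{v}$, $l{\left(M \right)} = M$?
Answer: $3 i \sqrt{3} \approx 5.1962 i$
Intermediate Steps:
$f = -3$ ($f = 1 - 4 = -3$)
$c{\left(v \right)} = v^{\frac{3}{2}}$
$c{\left(f \right)} l{\left(-1 \right)} = \left(-3\right)^{\frac{3}{2}} \left(-1\right) = - 3 i \sqrt{3} \left(-1\right) = 3 i \sqrt{3}$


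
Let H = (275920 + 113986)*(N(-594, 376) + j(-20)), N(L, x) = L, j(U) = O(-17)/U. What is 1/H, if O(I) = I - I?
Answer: -1/231604164 ≈ -4.3177e-9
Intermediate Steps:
O(I) = 0
j(U) = 0 (j(U) = 0/U = 0)
H = -231604164 (H = (275920 + 113986)*(-594 + 0) = 389906*(-594) = -231604164)
1/H = 1/(-231604164) = -1/231604164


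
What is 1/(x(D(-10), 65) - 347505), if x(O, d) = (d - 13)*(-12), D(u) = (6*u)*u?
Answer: -1/348129 ≈ -2.8725e-6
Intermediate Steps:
D(u) = 6*u²
x(O, d) = 156 - 12*d (x(O, d) = (-13 + d)*(-12) = 156 - 12*d)
1/(x(D(-10), 65) - 347505) = 1/((156 - 12*65) - 347505) = 1/((156 - 780) - 347505) = 1/(-624 - 347505) = 1/(-348129) = -1/348129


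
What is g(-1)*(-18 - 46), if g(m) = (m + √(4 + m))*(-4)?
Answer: -256 + 256*√3 ≈ 187.41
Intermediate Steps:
g(m) = -4*m - 4*√(4 + m)
g(-1)*(-18 - 46) = (-4*(-1) - 4*√(4 - 1))*(-18 - 46) = (4 - 4*√3)*(-64) = -256 + 256*√3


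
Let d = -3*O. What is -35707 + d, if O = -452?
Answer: -34351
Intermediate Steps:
d = 1356 (d = -3*(-452) = 1356)
-35707 + d = -35707 + 1356 = -34351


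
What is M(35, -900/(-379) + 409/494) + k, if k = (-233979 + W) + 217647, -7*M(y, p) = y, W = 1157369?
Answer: 1141032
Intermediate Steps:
M(y, p) = -y/7
k = 1141037 (k = (-233979 + 1157369) + 217647 = 923390 + 217647 = 1141037)
M(35, -900/(-379) + 409/494) + k = -1/7*35 + 1141037 = -5 + 1141037 = 1141032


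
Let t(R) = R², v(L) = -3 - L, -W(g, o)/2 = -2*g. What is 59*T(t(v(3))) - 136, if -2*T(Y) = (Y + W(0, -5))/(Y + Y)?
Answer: -603/4 ≈ -150.75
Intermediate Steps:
W(g, o) = 4*g (W(g, o) = -(-4)*g = 4*g)
T(Y) = -¼ (T(Y) = -(Y + 4*0)/(2*(Y + Y)) = -(Y + 0)/(2*(2*Y)) = -Y*1/(2*Y)/2 = -½*½ = -¼)
59*T(t(v(3))) - 136 = 59*(-¼) - 136 = -59/4 - 136 = -603/4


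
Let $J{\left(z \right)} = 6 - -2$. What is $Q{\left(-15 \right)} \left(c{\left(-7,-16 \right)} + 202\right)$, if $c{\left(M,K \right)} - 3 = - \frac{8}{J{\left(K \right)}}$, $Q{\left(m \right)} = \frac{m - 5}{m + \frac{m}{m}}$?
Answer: $\frac{2040}{7} \approx 291.43$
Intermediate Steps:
$J{\left(z \right)} = 8$ ($J{\left(z \right)} = 6 + 2 = 8$)
$Q{\left(m \right)} = \frac{-5 + m}{1 + m}$ ($Q{\left(m \right)} = \frac{-5 + m}{m + 1} = \frac{-5 + m}{1 + m}$)
$c{\left(M,K \right)} = 2$ ($c{\left(M,K \right)} = 3 - \frac{8}{8} = 3 - 1 = 2$)
$Q{\left(-15 \right)} \left(c{\left(-7,-16 \right)} + 202\right) = \frac{-5 - 15}{1 - 15} \left(2 + 202\right) = \frac{1}{-14} \left(-20\right) 204 = \left(- \frac{1}{14}\right) \left(-20\right) 204 = \frac{10}{7} \cdot 204 = \frac{2040}{7}$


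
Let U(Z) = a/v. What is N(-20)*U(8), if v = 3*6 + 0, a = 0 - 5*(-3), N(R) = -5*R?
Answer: 250/3 ≈ 83.333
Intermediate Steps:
a = 15 (a = 0 + 15 = 15)
v = 18 (v = 18 + 0 = 18)
U(Z) = ⅚ (U(Z) = 15/18 = 15*(1/18) = ⅚)
N(-20)*U(8) = -5*(-20)*(⅚) = 100*(⅚) = 250/3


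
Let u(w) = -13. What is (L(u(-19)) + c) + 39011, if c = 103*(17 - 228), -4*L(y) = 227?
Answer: 68885/4 ≈ 17221.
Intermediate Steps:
L(y) = -227/4 (L(y) = -1/4*227 = -227/4)
c = -21733 (c = 103*(-211) = -21733)
(L(u(-19)) + c) + 39011 = (-227/4 - 21733) + 39011 = -87159/4 + 39011 = 68885/4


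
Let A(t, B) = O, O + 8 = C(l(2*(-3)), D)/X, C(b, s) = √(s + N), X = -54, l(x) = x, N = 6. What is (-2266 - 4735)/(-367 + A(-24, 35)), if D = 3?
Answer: 126018/6751 ≈ 18.667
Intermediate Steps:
C(b, s) = √(6 + s) (C(b, s) = √(s + 6) = √(6 + s))
O = -145/18 (O = -8 + √(6 + 3)/(-54) = -8 + √9*(-1/54) = -8 + 3*(-1/54) = -8 - 1/18 = -145/18 ≈ -8.0556)
A(t, B) = -145/18
(-2266 - 4735)/(-367 + A(-24, 35)) = (-2266 - 4735)/(-367 - 145/18) = -7001/(-6751/18) = -7001*(-18/6751) = 126018/6751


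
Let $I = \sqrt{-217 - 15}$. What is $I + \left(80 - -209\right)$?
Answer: $289 + 2 i \sqrt{58} \approx 289.0 + 15.232 i$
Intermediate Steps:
$I = 2 i \sqrt{58}$ ($I = \sqrt{-232} = 2 i \sqrt{58} \approx 15.232 i$)
$I + \left(80 - -209\right) = 2 i \sqrt{58} + \left(80 - -209\right) = 2 i \sqrt{58} + \left(80 + 209\right) = 2 i \sqrt{58} + 289 = 289 + 2 i \sqrt{58}$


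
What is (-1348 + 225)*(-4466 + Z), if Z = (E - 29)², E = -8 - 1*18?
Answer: 1618243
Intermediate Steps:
E = -26 (E = -8 - 18 = -26)
Z = 3025 (Z = (-26 - 29)² = (-55)² = 3025)
(-1348 + 225)*(-4466 + Z) = (-1348 + 225)*(-4466 + 3025) = -1123*(-1441) = 1618243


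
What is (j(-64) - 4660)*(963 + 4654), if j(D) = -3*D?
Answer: -25096756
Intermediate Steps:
(j(-64) - 4660)*(963 + 4654) = (-3*(-64) - 4660)*(963 + 4654) = (192 - 4660)*5617 = -4468*5617 = -25096756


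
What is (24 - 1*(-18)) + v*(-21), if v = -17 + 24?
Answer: -105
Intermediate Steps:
v = 7
(24 - 1*(-18)) + v*(-21) = (24 - 1*(-18)) + 7*(-21) = (24 + 18) - 147 = 42 - 147 = -105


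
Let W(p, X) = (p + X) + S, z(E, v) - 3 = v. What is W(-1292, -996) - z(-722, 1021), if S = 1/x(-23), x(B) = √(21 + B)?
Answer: -3312 - I*√2/2 ≈ -3312.0 - 0.70711*I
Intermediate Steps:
z(E, v) = 3 + v
S = -I*√2/2 (S = 1/(√(21 - 23)) = 1/(√(-2)) = 1/(I*√2) = -I*√2/2 ≈ -0.70711*I)
W(p, X) = X + p - I*√2/2 (W(p, X) = (p + X) - I*√2/2 = (X + p) - I*√2/2 = X + p - I*√2/2)
W(-1292, -996) - z(-722, 1021) = (-996 - 1292 - I*√2/2) - (3 + 1021) = (-2288 - I*√2/2) - 1*1024 = (-2288 - I*√2/2) - 1024 = -3312 - I*√2/2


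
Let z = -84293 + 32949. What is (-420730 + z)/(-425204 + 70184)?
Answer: 78679/59170 ≈ 1.3297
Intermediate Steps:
z = -51344
(-420730 + z)/(-425204 + 70184) = (-420730 - 51344)/(-425204 + 70184) = -472074/(-355020) = -472074*(-1/355020) = 78679/59170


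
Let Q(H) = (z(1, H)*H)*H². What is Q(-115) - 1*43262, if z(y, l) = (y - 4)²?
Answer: -13731137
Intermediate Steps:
z(y, l) = (-4 + y)²
Q(H) = 9*H³ (Q(H) = ((-4 + 1)²*H)*H² = ((-3)²*H)*H² = (9*H)*H² = 9*H³)
Q(-115) - 1*43262 = 9*(-115)³ - 1*43262 = 9*(-1520875) - 43262 = -13687875 - 43262 = -13731137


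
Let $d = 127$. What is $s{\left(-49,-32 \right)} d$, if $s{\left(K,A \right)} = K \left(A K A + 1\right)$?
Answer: $312239025$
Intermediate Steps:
$s{\left(K,A \right)} = K \left(1 + K A^{2}\right)$ ($s{\left(K,A \right)} = K \left(K A^{2} + 1\right) = K \left(1 + K A^{2}\right)$)
$s{\left(-49,-32 \right)} d = - 49 \left(1 - 49 \left(-32\right)^{2}\right) 127 = - 49 \left(1 - 50176\right) 127 = \left(-49\right) \left(-50175\right) 127 = 2458575 \cdot 127 = 312239025$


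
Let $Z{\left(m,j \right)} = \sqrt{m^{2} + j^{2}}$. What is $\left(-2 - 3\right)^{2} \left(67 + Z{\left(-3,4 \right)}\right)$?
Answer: $1800$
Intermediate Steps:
$Z{\left(m,j \right)} = \sqrt{j^{2} + m^{2}}$
$\left(-2 - 3\right)^{2} \left(67 + Z{\left(-3,4 \right)}\right) = \left(-2 - 3\right)^{2} \left(67 + \sqrt{4^{2} + \left(-3\right)^{2}}\right) = \left(-5\right)^{2} \left(67 + \sqrt{16 + 9}\right) = 25 \left(67 + \sqrt{25}\right) = 25 \left(67 + 5\right) = 25 \cdot 72 = 1800$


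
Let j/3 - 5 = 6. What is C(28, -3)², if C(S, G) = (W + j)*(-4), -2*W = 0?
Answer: 17424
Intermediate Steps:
W = 0 (W = -½*0 = 0)
j = 33 (j = 15 + 3*6 = 15 + 18 = 33)
C(S, G) = -132 (C(S, G) = (0 + 33)*(-4) = 33*(-4) = -132)
C(28, -3)² = (-132)² = 17424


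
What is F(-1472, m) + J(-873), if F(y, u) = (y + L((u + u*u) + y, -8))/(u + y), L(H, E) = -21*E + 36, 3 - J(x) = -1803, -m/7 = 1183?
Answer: 17615186/9753 ≈ 1806.1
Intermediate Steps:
m = -8281 (m = -7*1183 = -8281)
J(x) = 1806 (J(x) = 3 - 1*(-1803) = 3 + 1803 = 1806)
L(H, E) = 36 - 21*E
F(y, u) = (204 + y)/(u + y) (F(y, u) = (y + (36 - 21*(-8)))/(u + y) = (y + (36 + 168))/(u + y) = (y + 204)/(u + y) = (204 + y)/(u + y))
F(-1472, m) + J(-873) = (204 - 1472)/(-8281 - 1472) + 1806 = -1268/(-9753) + 1806 = -1/9753*(-1268) + 1806 = 1268/9753 + 1806 = 17615186/9753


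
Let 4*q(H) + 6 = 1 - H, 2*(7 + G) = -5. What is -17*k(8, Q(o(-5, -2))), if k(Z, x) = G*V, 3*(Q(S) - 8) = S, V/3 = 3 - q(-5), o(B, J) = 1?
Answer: 2907/2 ≈ 1453.5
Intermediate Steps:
G = -19/2 (G = -7 + (½)*(-5) = -7 - 5/2 = -19/2 ≈ -9.5000)
q(H) = -5/4 - H/4 (q(H) = -3/2 + (1 - H)/4 = -3/2 + (¼ - H/4) = -5/4 - H/4)
V = 9 (V = 3*(3 - (-5/4 - ¼*(-5))) = 3*(3 - (-5/4 + 5/4)) = 3*(3 - 1*0) = 3*(3 + 0) = 3*3 = 9)
Q(S) = 8 + S/3
k(Z, x) = -171/2 (k(Z, x) = -19/2*9 = -171/2)
-17*k(8, Q(o(-5, -2))) = -17*(-171/2) = 2907/2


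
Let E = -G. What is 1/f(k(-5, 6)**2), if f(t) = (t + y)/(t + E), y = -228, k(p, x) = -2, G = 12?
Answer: 1/28 ≈ 0.035714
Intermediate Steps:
E = -12 (E = -1*12 = -12)
f(t) = (-228 + t)/(-12 + t) (f(t) = (t - 228)/(t - 12) = (-228 + t)/(-12 + t))
1/f(k(-5, 6)**2) = 1/((-228 + (-2)**2)/(-12 + (-2)**2)) = 1/((-228 + 4)/(-12 + 4)) = 1/(-224/(-8)) = 1/(-1/8*(-224)) = 1/28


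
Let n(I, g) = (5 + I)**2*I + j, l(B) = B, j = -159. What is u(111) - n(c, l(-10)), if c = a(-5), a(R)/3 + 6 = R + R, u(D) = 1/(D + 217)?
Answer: 29162809/328 ≈ 88911.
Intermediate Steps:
u(D) = 1/(217 + D)
a(R) = -18 + 6*R (a(R) = -18 + 3*(R + R) = -18 + 3*(2*R) = -18 + 6*R)
c = -48 (c = -18 + 6*(-5) = -18 - 30 = -48)
n(I, g) = -159 + I*(5 + I)**2 (n(I, g) = (5 + I)**2*I - 159 = I*(5 + I)**2 - 159 = -159 + I*(5 + I)**2)
u(111) - n(c, l(-10)) = 1/(217 + 111) - (-159 - 48*(5 - 48)**2) = 1/328 - (-159 - 48*(-43)**2) = 1/328 - (-159 - 48*1849) = 1/328 - (-159 - 88752) = 1/328 - 1*(-88911) = 1/328 + 88911 = 29162809/328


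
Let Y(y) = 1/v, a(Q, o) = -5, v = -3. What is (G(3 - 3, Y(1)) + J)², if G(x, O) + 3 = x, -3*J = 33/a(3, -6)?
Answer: 16/25 ≈ 0.64000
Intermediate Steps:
Y(y) = -⅓ (Y(y) = 1/(-3) = -⅓)
J = 11/5 (J = -11/(-5) = -11*(-1)/5 = -⅓*(-33/5) = 11/5 ≈ 2.2000)
G(x, O) = -3 + x
(G(3 - 3, Y(1)) + J)² = ((-3 + (3 - 3)) + 11/5)² = ((-3 + 0) + 11/5)² = (-3 + 11/5)² = (-⅘)² = 16/25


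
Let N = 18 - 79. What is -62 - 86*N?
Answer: 5184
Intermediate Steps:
N = -61
-62 - 86*N = -62 - 86*(-61) = -62 + 5246 = 5184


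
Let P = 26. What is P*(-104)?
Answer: -2704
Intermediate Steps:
P*(-104) = 26*(-104) = -2704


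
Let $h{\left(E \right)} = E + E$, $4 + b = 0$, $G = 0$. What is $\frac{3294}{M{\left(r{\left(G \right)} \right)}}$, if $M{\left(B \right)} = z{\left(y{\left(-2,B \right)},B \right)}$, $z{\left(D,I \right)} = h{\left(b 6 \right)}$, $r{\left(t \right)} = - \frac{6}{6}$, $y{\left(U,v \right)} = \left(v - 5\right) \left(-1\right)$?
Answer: $- \frac{549}{8} \approx -68.625$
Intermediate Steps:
$b = -4$ ($b = -4 + 0 = -4$)
$y{\left(U,v \right)} = 5 - v$ ($y{\left(U,v \right)} = \left(-5 + v\right) \left(-1\right) = 5 - v$)
$r{\left(t \right)} = -1$ ($r{\left(t \right)} = \left(-6\right) \frac{1}{6} = -1$)
$h{\left(E \right)} = 2 E$
$z{\left(D,I \right)} = -48$ ($z{\left(D,I \right)} = 2 \left(\left(-4\right) 6\right) = 2 \left(-24\right) = -48$)
$M{\left(B \right)} = -48$
$\frac{3294}{M{\left(r{\left(G \right)} \right)}} = \frac{3294}{-48} = 3294 \left(- \frac{1}{48}\right) = - \frac{549}{8}$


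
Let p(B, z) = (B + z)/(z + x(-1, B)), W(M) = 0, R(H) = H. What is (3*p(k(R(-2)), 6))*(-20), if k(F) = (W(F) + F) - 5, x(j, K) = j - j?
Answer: 10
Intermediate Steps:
x(j, K) = 0
k(F) = -5 + F (k(F) = (0 + F) - 5 = F - 5 = -5 + F)
p(B, z) = (B + z)/z (p(B, z) = (B + z)/(z + 0) = (B + z)/z)
(3*p(k(R(-2)), 6))*(-20) = (3*(((-5 - 2) + 6)/6))*(-20) = (3*((-7 + 6)/6))*(-20) = (3*((⅙)*(-1)))*(-20) = (3*(-⅙))*(-20) = -½*(-20) = 10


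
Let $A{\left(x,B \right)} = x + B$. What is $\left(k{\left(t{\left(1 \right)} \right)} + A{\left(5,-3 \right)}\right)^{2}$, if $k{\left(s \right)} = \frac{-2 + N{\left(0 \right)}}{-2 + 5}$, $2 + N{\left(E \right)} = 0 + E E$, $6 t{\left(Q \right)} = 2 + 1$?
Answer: $\frac{4}{9} \approx 0.44444$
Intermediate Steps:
$t{\left(Q \right)} = \frac{1}{2}$ ($t{\left(Q \right)} = \frac{2 + 1}{6} = \frac{1}{6} \cdot 3 = \frac{1}{2}$)
$N{\left(E \right)} = -2 + E^{2}$ ($N{\left(E \right)} = -2 + \left(0 + E E\right) = -2 + \left(0 + E^{2}\right) = -2 + E^{2}$)
$k{\left(s \right)} = - \frac{4}{3}$ ($k{\left(s \right)} = \frac{-2 - \left(2 - 0^{2}\right)}{-2 + 5} = \frac{-2 + \left(-2 + 0\right)}{3} = \left(-2 - 2\right) \frac{1}{3} = \left(-4\right) \frac{1}{3} = - \frac{4}{3}$)
$A{\left(x,B \right)} = B + x$
$\left(k{\left(t{\left(1 \right)} \right)} + A{\left(5,-3 \right)}\right)^{2} = \left(- \frac{4}{3} + \left(-3 + 5\right)\right)^{2} = \left(- \frac{4}{3} + 2\right)^{2} = \left(\frac{2}{3}\right)^{2} = \frac{4}{9}$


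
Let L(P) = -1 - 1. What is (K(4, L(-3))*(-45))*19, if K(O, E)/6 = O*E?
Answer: 41040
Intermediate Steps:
L(P) = -2
K(O, E) = 6*E*O (K(O, E) = 6*(O*E) = 6*(E*O) = 6*E*O)
(K(4, L(-3))*(-45))*19 = ((6*(-2)*4)*(-45))*19 = -48*(-45)*19 = 2160*19 = 41040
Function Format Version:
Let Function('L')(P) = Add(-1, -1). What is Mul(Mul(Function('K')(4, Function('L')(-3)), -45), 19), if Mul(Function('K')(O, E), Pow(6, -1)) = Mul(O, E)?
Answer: 41040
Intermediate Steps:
Function('L')(P) = -2
Function('K')(O, E) = Mul(6, E, O) (Function('K')(O, E) = Mul(6, Mul(O, E)) = Mul(6, Mul(E, O)) = Mul(6, E, O))
Mul(Mul(Function('K')(4, Function('L')(-3)), -45), 19) = Mul(Mul(Mul(6, -2, 4), -45), 19) = Mul(Mul(-48, -45), 19) = Mul(2160, 19) = 41040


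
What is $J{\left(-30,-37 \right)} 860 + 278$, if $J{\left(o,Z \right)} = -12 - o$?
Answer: $15758$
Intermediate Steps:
$J{\left(-30,-37 \right)} 860 + 278 = \left(-12 - -30\right) 860 + 278 = \left(-12 + 30\right) 860 + 278 = 18 \cdot 860 + 278 = 15480 + 278 = 15758$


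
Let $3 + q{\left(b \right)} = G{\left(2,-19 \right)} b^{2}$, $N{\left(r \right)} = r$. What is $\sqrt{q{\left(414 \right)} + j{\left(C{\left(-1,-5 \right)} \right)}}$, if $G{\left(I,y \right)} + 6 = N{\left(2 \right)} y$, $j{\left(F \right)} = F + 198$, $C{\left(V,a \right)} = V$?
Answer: $i \sqrt{7541230} \approx 2746.1 i$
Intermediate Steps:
$j{\left(F \right)} = 198 + F$
$G{\left(I,y \right)} = -6 + 2 y$
$q{\left(b \right)} = -3 - 44 b^{2}$ ($q{\left(b \right)} = -3 + \left(-6 + 2 \left(-19\right)\right) b^{2} = -3 + \left(-6 - 38\right) b^{2} = -3 - 44 b^{2}$)
$\sqrt{q{\left(414 \right)} + j{\left(C{\left(-1,-5 \right)} \right)}} = \sqrt{\left(-3 - 44 \cdot 414^{2}\right) + \left(198 - 1\right)} = \sqrt{\left(-3 - 7541424\right) + 197} = \sqrt{-7541427 + 197} = \sqrt{-7541230} = i \sqrt{7541230}$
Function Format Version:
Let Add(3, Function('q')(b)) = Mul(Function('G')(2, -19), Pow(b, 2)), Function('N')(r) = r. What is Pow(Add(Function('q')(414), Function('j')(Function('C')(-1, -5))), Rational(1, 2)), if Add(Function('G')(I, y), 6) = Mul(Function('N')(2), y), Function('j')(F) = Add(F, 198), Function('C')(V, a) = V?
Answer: Mul(I, Pow(7541230, Rational(1, 2))) ≈ Mul(2746.1, I)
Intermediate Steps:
Function('j')(F) = Add(198, F)
Function('G')(I, y) = Add(-6, Mul(2, y))
Function('q')(b) = Add(-3, Mul(-44, Pow(b, 2))) (Function('q')(b) = Add(-3, Mul(Add(-6, Mul(2, -19)), Pow(b, 2))) = Add(-3, Mul(Add(-6, -38), Pow(b, 2))) = Add(-3, Mul(-44, Pow(b, 2))))
Pow(Add(Function('q')(414), Function('j')(Function('C')(-1, -5))), Rational(1, 2)) = Pow(Add(Add(-3, Mul(-44, Pow(414, 2))), Add(198, -1)), Rational(1, 2)) = Pow(Add(Add(-3, Mul(-44, 171396)), 197), Rational(1, 2)) = Pow(Add(Add(-3, -7541424), 197), Rational(1, 2)) = Pow(Add(-7541427, 197), Rational(1, 2)) = Pow(-7541230, Rational(1, 2)) = Mul(I, Pow(7541230, Rational(1, 2)))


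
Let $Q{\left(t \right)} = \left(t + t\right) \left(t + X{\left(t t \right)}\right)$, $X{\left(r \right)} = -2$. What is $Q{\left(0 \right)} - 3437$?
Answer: $-3437$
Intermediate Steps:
$Q{\left(t \right)} = 2 t \left(-2 + t\right)$ ($Q{\left(t \right)} = \left(t + t\right) \left(t - 2\right) = 2 t \left(-2 + t\right)$)
$Q{\left(0 \right)} - 3437 = 2 \cdot 0 \left(-2 + 0\right) - 3437 = 2 \cdot 0 \left(-2\right) - 3437 = 0 - 3437 = -3437$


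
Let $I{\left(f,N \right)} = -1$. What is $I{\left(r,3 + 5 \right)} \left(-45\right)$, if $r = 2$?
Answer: $45$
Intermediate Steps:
$I{\left(r,3 + 5 \right)} \left(-45\right) = \left(-1\right) \left(-45\right) = 45$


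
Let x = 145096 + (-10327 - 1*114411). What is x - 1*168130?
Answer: -147772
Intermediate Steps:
x = 20358 (x = 145096 + (-10327 - 114411) = 145096 - 124738 = 20358)
x - 1*168130 = 20358 - 1*168130 = 20358 - 168130 = -147772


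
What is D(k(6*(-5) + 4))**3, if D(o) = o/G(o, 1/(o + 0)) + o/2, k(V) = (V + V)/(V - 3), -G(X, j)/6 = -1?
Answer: 1124864/658503 ≈ 1.7082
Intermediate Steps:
G(X, j) = 6 (G(X, j) = -6*(-1) = 6)
k(V) = 2*V/(-3 + V) (k(V) = (2*V)/(-3 + V) = 2*V/(-3 + V))
D(o) = 2*o/3 (D(o) = o/6 + o/2 = 2*o/3)
D(k(6*(-5) + 4))**3 = (2*(2*(6*(-5) + 4)/(-3 + (6*(-5) + 4)))/3)**3 = (2*(2*(-30 + 4)/(-3 + (-30 + 4)))/3)**3 = (2*(2*(-26)/(-3 - 26))/3)**3 = (2*(2*(-26)/(-29))/3)**3 = (2*(2*(-26)*(-1/29))/3)**3 = ((2/3)*(52/29))**3 = (104/87)**3 = 1124864/658503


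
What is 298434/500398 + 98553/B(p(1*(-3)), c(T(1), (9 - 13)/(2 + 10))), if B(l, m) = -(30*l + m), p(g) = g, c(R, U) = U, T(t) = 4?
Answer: 74014023948/67803929 ≈ 1091.6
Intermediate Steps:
B(l, m) = -m - 30*l (B(l, m) = -(m + 30*l) = -m - 30*l)
298434/500398 + 98553/B(p(1*(-3)), c(T(1), (9 - 13)/(2 + 10))) = 298434/500398 + 98553/(-(9 - 13)/(2 + 10) - 30*(-3)) = 298434*(1/500398) + 98553/(-(-4)/12 - 30*(-3)) = 149217/250199 + 98553/(-(-4)/12 + 90) = 149217/250199 + 98553/(-1*(-⅓) + 90) = 149217/250199 + 98553/(⅓ + 90) = 149217/250199 + 98553/(271/3) = 149217/250199 + 98553*(3/271) = 149217/250199 + 295659/271 = 74014023948/67803929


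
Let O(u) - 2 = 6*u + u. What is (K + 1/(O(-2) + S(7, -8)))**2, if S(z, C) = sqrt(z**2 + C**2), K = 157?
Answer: 23571138/961 - 9710*sqrt(113)/961 ≈ 24420.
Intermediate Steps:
S(z, C) = sqrt(C**2 + z**2)
O(u) = 2 + 7*u (O(u) = 2 + (6*u + u) = 2 + 7*u)
(K + 1/(O(-2) + S(7, -8)))**2 = (157 + 1/((2 + 7*(-2)) + sqrt((-8)**2 + 7**2)))**2 = (157 + 1/((2 - 14) + sqrt(64 + 49)))**2 = (157 + 1/(-12 + sqrt(113)))**2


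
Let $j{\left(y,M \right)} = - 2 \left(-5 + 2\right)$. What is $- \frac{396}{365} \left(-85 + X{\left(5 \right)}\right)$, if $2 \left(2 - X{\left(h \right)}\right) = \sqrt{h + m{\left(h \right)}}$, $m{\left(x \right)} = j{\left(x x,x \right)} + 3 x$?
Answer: $\frac{32868}{365} + \frac{198 \sqrt{26}}{365} \approx 92.815$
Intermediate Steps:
$j{\left(y,M \right)} = 6$ ($j{\left(y,M \right)} = \left(-2\right) \left(-3\right) = 6$)
$m{\left(x \right)} = 6 + 3 x$
$X{\left(h \right)} = 2 - \frac{\sqrt{6 + 4 h}}{2}$ ($X{\left(h \right)} = 2 - \frac{\sqrt{h + \left(6 + 3 h\right)}}{2} = 2 - \frac{\sqrt{6 + 4 h}}{2}$)
$- \frac{396}{365} \left(-85 + X{\left(5 \right)}\right) = - \frac{396}{365} \left(-85 + \left(2 - \frac{\sqrt{6 + 4 \cdot 5}}{2}\right)\right) = \left(-396\right) \frac{1}{365} \left(-85 + \left(2 - \frac{\sqrt{6 + 20}}{2}\right)\right) = - \frac{396 \left(-85 + \left(2 - \frac{\sqrt{26}}{2}\right)\right)}{365} = - \frac{396 \left(-83 - \frac{\sqrt{26}}{2}\right)}{365} = \frac{32868}{365} + \frac{198 \sqrt{26}}{365}$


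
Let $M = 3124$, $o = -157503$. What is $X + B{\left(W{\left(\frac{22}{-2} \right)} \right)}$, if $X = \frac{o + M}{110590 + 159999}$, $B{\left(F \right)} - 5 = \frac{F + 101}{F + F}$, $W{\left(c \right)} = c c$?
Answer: $\frac{15914715}{2976479} \approx 5.3468$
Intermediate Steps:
$W{\left(c \right)} = c^{2}$
$B{\left(F \right)} = 5 + \frac{101 + F}{2 F}$ ($B{\left(F \right)} = 5 + \frac{F + 101}{F + F} = 5 + \frac{101 + F}{2 F}$)
$X = - \frac{154379}{270589}$ ($X = \frac{-157503 + 3124}{110590 + 159999} = - \frac{154379}{270589} \approx -0.57053$)
$X + B{\left(W{\left(\frac{22}{-2} \right)} \right)} = - \frac{154379}{270589} + \frac{101 + 11 \left(\frac{22}{-2}\right)^{2}}{2 \left(\frac{22}{-2}\right)^{2}} = - \frac{154379}{270589} + \frac{101 + 11 \left(22 \left(- \frac{1}{2}\right)\right)^{2}}{2 \left(22 \left(- \frac{1}{2}\right)\right)^{2}} = - \frac{154379}{270589} + \frac{101 + 11 \left(-11\right)^{2}}{2 \left(-11\right)^{2}} = - \frac{154379}{270589} + \frac{101 + 11 \cdot 121}{2 \cdot 121} = - \frac{154379}{270589} + \frac{1}{2} \cdot \frac{1}{121} \left(101 + 1331\right) = - \frac{154379}{270589} + \frac{1}{2} \cdot \frac{1}{121} \cdot 1432 = - \frac{154379}{270589} + \frac{716}{121} = \frac{15914715}{2976479}$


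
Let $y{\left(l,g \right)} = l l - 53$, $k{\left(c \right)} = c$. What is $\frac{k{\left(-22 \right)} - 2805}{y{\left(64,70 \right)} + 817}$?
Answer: $- \frac{2827}{4860} \approx -0.58169$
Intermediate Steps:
$y{\left(l,g \right)} = -53 + l^{2}$ ($y{\left(l,g \right)} = l^{2} - 53 = -53 + l^{2}$)
$\frac{k{\left(-22 \right)} - 2805}{y{\left(64,70 \right)} + 817} = \frac{-22 - 2805}{\left(-53 + 64^{2}\right) + 817} = - \frac{2827}{\left(-53 + 4096\right) + 817} = - \frac{2827}{4043 + 817} = - \frac{2827}{4860}$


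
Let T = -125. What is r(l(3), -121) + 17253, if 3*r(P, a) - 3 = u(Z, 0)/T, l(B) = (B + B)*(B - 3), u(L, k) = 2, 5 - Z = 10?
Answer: 6470248/375 ≈ 17254.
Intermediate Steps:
Z = -5 (Z = 5 - 1*10 = 5 - 10 = -5)
l(B) = 2*B*(-3 + B) (l(B) = (2*B)*(-3 + B) = 2*B*(-3 + B))
r(P, a) = 373/375 (r(P, a) = 1 + (2/(-125))/3 = 1 + (2*(-1/125))/3 = 1 + (1/3)*(-2/125) = 1 - 2/375 = 373/375)
r(l(3), -121) + 17253 = 373/375 + 17253 = 6470248/375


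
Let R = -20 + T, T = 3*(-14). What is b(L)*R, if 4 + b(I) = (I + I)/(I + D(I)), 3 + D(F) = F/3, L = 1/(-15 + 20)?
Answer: 10540/41 ≈ 257.07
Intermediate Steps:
T = -42
R = -62 (R = -20 - 42 = -62)
L = ⅕ (L = 1/5 = ⅕ ≈ 0.20000)
D(F) = -3 + F/3
b(I) = -4 + 2*I/(-3 + 4*I/3) (b(I) = -4 + (I + I)/(I + (-3 + I/3)) = -4 + (2*I)/(-3 + 4*I/3) = -4 + 2*I/(-3 + 4*I/3))
b(L)*R = (2*(18 - 5*⅕)/(-9 + 4*(⅕)))*(-62) = (2*(18 - 1)/(-9 + ⅘))*(-62) = (2*17/(-41/5))*(-62) = (2*(-5/41)*17)*(-62) = -170/41*(-62) = 10540/41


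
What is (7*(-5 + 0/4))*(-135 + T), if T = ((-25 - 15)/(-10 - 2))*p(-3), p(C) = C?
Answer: 5075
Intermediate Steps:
T = -10 (T = ((-25 - 15)/(-10 - 2))*(-3) = -40/(-12)*(-3) = -40*(-1/12)*(-3) = (10/3)*(-3) = -10)
(7*(-5 + 0/4))*(-135 + T) = (7*(-5 + 0/4))*(-135 - 10) = (7*(-5 + 0*(1/4)))*(-145) = (7*(-5 + 0))*(-145) = (7*(-5))*(-145) = -35*(-145) = 5075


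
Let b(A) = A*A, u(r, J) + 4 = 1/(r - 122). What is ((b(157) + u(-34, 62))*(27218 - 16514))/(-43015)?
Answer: -3429400148/559195 ≈ -6132.7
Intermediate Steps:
u(r, J) = -4 + 1/(-122 + r) (u(r, J) = -4 + 1/(r - 122) = -4 + 1/(-122 + r))
b(A) = A²
((b(157) + u(-34, 62))*(27218 - 16514))/(-43015) = ((157² + (489 - 4*(-34))/(-122 - 34))*(27218 - 16514))/(-43015) = ((24649 + (489 + 136)/(-156))*10704)*(-1/43015) = ((24649 - 1/156*625)*10704)*(-1/43015) = ((24649 - 625/156)*10704)*(-1/43015) = ((3844619/156)*10704)*(-1/43015) = (3429400148/13)*(-1/43015) = -3429400148/559195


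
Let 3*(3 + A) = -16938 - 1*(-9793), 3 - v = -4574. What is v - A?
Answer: 20885/3 ≈ 6961.7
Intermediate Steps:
v = 4577 (v = 3 - 1*(-4574) = 3 + 4574 = 4577)
A = -7154/3 (A = -3 + (-16938 - 1*(-9793))/3 = -3 + (-16938 + 9793)/3 = -3 + (⅓)*(-7145) = -3 - 7145/3 = -7154/3 ≈ -2384.7)
v - A = 4577 - 1*(-7154/3) = 4577 + 7154/3 = 20885/3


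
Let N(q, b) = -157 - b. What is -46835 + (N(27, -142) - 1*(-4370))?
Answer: -42480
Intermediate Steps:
-46835 + (N(27, -142) - 1*(-4370)) = -46835 + ((-157 - 1*(-142)) - 1*(-4370)) = -46835 + ((-157 + 142) + 4370) = -46835 + (-15 + 4370) = -46835 + 4355 = -42480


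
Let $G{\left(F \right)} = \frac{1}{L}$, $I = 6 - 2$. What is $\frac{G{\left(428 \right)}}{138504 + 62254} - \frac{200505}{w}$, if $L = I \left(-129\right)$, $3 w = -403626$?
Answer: $\frac{10385269492549}{6968678771688} \approx 1.4903$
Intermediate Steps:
$w = -134542$ ($w = \frac{1}{3} \left(-403626\right) = -134542$)
$I = 4$
$L = -516$ ($L = 4 \left(-129\right) = -516$)
$G{\left(F \right)} = - \frac{1}{516}$ ($G{\left(F \right)} = \frac{1}{-516} = - \frac{1}{516}$)
$\frac{G{\left(428 \right)}}{138504 + 62254} - \frac{200505}{w} = - \frac{1}{516 \left(138504 + 62254\right)} - \frac{200505}{-134542} = - \frac{1}{516 \cdot 200758} - - \frac{200505}{134542} = \left(- \frac{1}{516}\right) \frac{1}{200758} + \frac{200505}{134542} = - \frac{1}{103591128} + \frac{200505}{134542} = \frac{10385269492549}{6968678771688}$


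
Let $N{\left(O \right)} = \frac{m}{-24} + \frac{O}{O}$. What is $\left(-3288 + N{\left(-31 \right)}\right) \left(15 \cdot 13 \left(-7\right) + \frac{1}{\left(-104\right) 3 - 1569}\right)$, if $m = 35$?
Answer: $\frac{101320005709}{22572} \approx 4.4887 \cdot 10^{6}$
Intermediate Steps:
$N{\left(O \right)} = - \frac{11}{24}$ ($N{\left(O \right)} = \frac{35}{-24} + \frac{O}{O} = 35 \left(- \frac{1}{24}\right) + 1 = - \frac{35}{24} + 1 = - \frac{11}{24}$)
$\left(-3288 + N{\left(-31 \right)}\right) \left(15 \cdot 13 \left(-7\right) + \frac{1}{\left(-104\right) 3 - 1569}\right) = \left(-3288 - \frac{11}{24}\right) \left(15 \cdot 13 \left(-7\right) + \frac{1}{\left(-104\right) 3 - 1569}\right) = - \frac{78923 \left(195 \left(-7\right) + \frac{1}{-312 - 1569}\right)}{24} = - \frac{78923 \left(-1365 + \frac{1}{-1881}\right)}{24} = - \frac{78923 \left(-1365 - \frac{1}{1881}\right)}{24} = \left(- \frac{78923}{24}\right) \left(- \frac{2567566}{1881}\right) = \frac{101320005709}{22572}$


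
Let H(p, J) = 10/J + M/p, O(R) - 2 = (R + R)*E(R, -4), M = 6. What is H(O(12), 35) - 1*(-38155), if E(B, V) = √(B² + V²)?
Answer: 6153417372/161273 + 144*√10/23039 ≈ 38155.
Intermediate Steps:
O(R) = 2 + 2*R*√(16 + R²) (O(R) = 2 + (R + R)*√(R² + (-4)²) = 2 + (2*R)*√(R² + 16) = 2 + (2*R)*√(16 + R²) = 2 + 2*R*√(16 + R²))
H(p, J) = 6/p + 10/J (H(p, J) = 10/J + 6/p = 6/p + 10/J)
H(O(12), 35) - 1*(-38155) = (6/(2 + 2*12*√(16 + 12²)) + 10/35) - 1*(-38155) = (6/(2 + 2*12*√(16 + 144)) + 10*(1/35)) + 38155 = (6/(2 + 2*12*√160) + 2/7) + 38155 = (6/(2 + 2*12*(4*√10)) + 2/7) + 38155 = (6/(2 + 96*√10) + 2/7) + 38155 = (2/7 + 6/(2 + 96*√10)) + 38155 = 267087/7 + 6/(2 + 96*√10)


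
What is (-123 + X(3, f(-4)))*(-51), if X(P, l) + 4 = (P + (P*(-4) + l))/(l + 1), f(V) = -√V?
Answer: 6528 + 204*I ≈ 6528.0 + 204.0*I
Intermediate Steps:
X(P, l) = -4 + (l - 3*P)/(1 + l) (X(P, l) = -4 + (P + (P*(-4) + l))/(l + 1) = -4 + (P + (-4*P + l))/(1 + l) = -4 + (P + (l - 4*P))/(1 + l) = -4 + (l - 3*P)/(1 + l))
(-123 + X(3, f(-4)))*(-51) = (-123 + (-4 - 3*3 - (-3)*√(-4))/(1 - √(-4)))*(-51) = (-123 + (-4 - 9 - (-3)*2*I)/(1 - 2*I))*(-51) = (-123 + (-4 - 9 - (-6)*I)/(1 - 2*I))*(-51) = (-123 + ((1 + 2*I)/5)*(-4 - 9 + 6*I))*(-51) = (-123 + ((1 + 2*I)/5)*(-13 + 6*I))*(-51) = (-123 + (1 + 2*I)*(-13 + 6*I)/5)*(-51) = 6273 - 51*(1 + 2*I)*(-13 + 6*I)/5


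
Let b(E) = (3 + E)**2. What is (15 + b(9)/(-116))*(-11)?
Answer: -4389/29 ≈ -151.34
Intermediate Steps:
(15 + b(9)/(-116))*(-11) = (15 + (3 + 9)**2/(-116))*(-11) = (15 + 12**2*(-1/116))*(-11) = (15 + 144*(-1/116))*(-11) = (15 - 36/29)*(-11) = (399/29)*(-11) = -4389/29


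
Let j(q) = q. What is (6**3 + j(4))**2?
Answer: 48400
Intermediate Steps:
(6**3 + j(4))**2 = (6**3 + 4)**2 = (216 + 4)**2 = 220**2 = 48400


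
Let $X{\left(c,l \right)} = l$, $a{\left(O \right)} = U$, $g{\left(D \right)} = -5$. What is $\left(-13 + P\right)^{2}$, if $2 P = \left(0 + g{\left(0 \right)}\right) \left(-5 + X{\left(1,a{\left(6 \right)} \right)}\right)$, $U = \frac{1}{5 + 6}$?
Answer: $\frac{64}{121} \approx 0.52893$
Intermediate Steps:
$U = \frac{1}{11} \approx 0.090909$
$a{\left(O \right)} = \frac{1}{11}$
$P = \frac{135}{11}$ ($P = \frac{\left(0 - 5\right) \left(-5 + \frac{1}{11}\right)}{2} = \frac{\left(-5\right) \left(- \frac{54}{11}\right)}{2} = \frac{1}{2} \cdot \frac{270}{11} = \frac{135}{11} \approx 12.273$)
$\left(-13 + P\right)^{2} = \left(-13 + \frac{135}{11}\right)^{2} = \left(- \frac{8}{11}\right)^{2} = \frac{64}{121}$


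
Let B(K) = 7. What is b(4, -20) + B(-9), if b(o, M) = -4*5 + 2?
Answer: -11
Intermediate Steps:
b(o, M) = -18 (b(o, M) = -20 + 2 = -18)
b(4, -20) + B(-9) = -18 + 7 = -11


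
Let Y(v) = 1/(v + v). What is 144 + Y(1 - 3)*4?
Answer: 143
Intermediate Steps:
Y(v) = 1/(2*v)
144 + Y(1 - 3)*4 = 144 + (1/(2*(1 - 3)))*4 = 144 + ((½)/(-2))*4 = 144 + ((½)*(-½))*4 = 144 - ¼*4 = 144 - 1 = 143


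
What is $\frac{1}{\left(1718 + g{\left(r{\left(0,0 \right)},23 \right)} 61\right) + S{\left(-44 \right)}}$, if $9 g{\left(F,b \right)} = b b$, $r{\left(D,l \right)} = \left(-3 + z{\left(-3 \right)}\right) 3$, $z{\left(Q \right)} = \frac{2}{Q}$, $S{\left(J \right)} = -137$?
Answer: $\frac{9}{46498} \approx 0.00019356$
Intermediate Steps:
$r{\left(D,l \right)} = -11$ ($r{\left(D,l \right)} = \left(-3 + \frac{2}{-3}\right) 3 = \left(-3 + 2 \left(- \frac{1}{3}\right)\right) 3 = \left(-3 - \frac{2}{3}\right) 3 = \left(- \frac{11}{3}\right) 3 = -11$)
$g{\left(F,b \right)} = \frac{b^{2}}{9}$ ($g{\left(F,b \right)} = \frac{b b}{9} = \frac{b^{2}}{9}$)
$\frac{1}{\left(1718 + g{\left(r{\left(0,0 \right)},23 \right)} 61\right) + S{\left(-44 \right)}} = \frac{1}{\left(1718 + \frac{23^{2}}{9} \cdot 61\right) - 137} = \frac{1}{\left(1718 + \frac{1}{9} \cdot 529 \cdot 61\right) - 137} = \frac{1}{\left(1718 + \frac{529}{9} \cdot 61\right) - 137} = \frac{1}{\left(1718 + \frac{32269}{9}\right) - 137} = \frac{1}{\frac{47731}{9} - 137} = \frac{1}{\frac{46498}{9}} = \frac{9}{46498}$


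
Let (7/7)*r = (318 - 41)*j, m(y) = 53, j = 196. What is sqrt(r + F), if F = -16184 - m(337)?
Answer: sqrt(38055) ≈ 195.08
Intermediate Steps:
r = 54292 (r = (318 - 41)*196 = 277*196 = 54292)
F = -16237 (F = -16184 - 1*53 = -16184 - 53 = -16237)
sqrt(r + F) = sqrt(54292 - 16237) = sqrt(38055)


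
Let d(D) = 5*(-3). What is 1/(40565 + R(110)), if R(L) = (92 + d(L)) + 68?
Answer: 1/40710 ≈ 2.4564e-5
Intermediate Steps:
d(D) = -15
R(L) = 145 (R(L) = (92 - 15) + 68 = 77 + 68 = 145)
1/(40565 + R(110)) = 1/(40565 + 145) = 1/40710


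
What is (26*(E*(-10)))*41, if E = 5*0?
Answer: 0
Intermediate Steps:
E = 0
(26*(E*(-10)))*41 = (26*(0*(-10)))*41 = (26*0)*41 = 0*41 = 0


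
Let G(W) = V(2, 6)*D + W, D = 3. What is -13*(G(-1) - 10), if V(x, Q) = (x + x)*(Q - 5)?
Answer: -13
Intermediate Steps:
V(x, Q) = 2*x*(-5 + Q) (V(x, Q) = (2*x)*(-5 + Q) = 2*x*(-5 + Q))
G(W) = 12 + W (G(W) = (2*2*(-5 + 6))*3 + W = (2*2*1)*3 + W = 4*3 + W = 12 + W)
-13*(G(-1) - 10) = -13*((12 - 1) - 10) = -13*(11 - 10) = -13*1 = -13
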